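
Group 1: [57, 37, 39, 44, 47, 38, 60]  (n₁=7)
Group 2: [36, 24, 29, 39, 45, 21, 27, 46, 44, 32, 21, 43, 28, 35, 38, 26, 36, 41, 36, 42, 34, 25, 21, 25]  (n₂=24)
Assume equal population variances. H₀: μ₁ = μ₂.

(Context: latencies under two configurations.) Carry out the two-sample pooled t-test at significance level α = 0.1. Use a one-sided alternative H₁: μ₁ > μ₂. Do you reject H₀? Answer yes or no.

x̄₁=46.000, s₁=9.274, n₁=7
x̄₂=33.083, s₂=8.182, n₂=24
s_p² = [6·9.274² + 23·8.182²]/29 = 70.8908
SE = √(s_p²·(1/7+1/24)) = 3.6168
t = (46.000−33.083)/3.6168 = 3.5713
df = 29
p-value (one-sided, H₁ greater) = 0.00063
At α=0.1: p < α → reject H₀

reject H₀: yes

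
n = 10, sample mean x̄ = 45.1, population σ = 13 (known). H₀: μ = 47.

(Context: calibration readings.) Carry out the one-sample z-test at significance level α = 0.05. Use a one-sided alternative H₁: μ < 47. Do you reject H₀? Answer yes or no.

SE = σ/√n = 13/√10 = 4.1110
z = (x̄−μ₀)/SE = (45.1−47)/4.1110 = -0.4622
p-value (one-sided, H₁ less) = 0.32198
At α=0.05: p ≥ α → fail to reject H₀

reject H₀: no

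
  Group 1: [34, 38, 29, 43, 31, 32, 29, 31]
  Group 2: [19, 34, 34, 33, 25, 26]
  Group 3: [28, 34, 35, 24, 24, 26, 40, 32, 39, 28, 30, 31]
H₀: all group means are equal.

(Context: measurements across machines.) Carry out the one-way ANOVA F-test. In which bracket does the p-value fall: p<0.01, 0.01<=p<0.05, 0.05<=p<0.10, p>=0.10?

Group means [33.38, 28.50, 30.92], grand mean 31.115
SSB = Σnᵢ(x̄ᵢ−x̄)² = 82.362; SSW = ΣΣ(x−x̄ᵢ)² = 668.292
MSB = 82.362/2 = 41.1811; MSW = 668.292/23 = 29.0562
F = MSB/MSW = 1.4173
df = (2, 23)
p-value (upper-tail) = 0.26276
→ bracket: p>=0.10

p-value bracket: p>=0.10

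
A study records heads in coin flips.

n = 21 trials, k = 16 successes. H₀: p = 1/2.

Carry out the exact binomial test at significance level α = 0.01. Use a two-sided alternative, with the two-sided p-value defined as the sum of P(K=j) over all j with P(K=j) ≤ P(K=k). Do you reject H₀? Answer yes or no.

reject H₀: no

Exact binomial: n=21, k=16, p₀=1/2=0.5000
P(X=j) = C(n,j)·p₀^j·(1−p₀)^(n−j); p = Σ P(X=j) over j with P(X=j) ≤ P(X=16)
p-value (two-sided) = 0.02660
At α=0.01: p ≥ α → fail to reject H₀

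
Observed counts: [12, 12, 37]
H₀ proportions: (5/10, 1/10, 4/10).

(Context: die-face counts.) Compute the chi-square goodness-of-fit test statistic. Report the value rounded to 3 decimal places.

test statistic = 23.434

n = 61; E_i = n·p_i = [30.50, 6.10, 24.40]
χ² = (12−30.50)²/30.50 + (12−6.10)²/6.10 + (37−24.40)²/24.40 = 23.4344
df = 2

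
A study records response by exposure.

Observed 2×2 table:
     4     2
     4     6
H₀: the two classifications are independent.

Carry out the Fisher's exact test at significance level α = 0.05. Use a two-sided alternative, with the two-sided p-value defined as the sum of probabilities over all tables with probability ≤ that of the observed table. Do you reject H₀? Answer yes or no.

reject H₀: no

Margins: r₁=6, r₂=10, c₁=8, c₂=8, n=16
p_obs = C(6,4)·C(10,4)/C(16,8); sum pmf over tables with pmf ≤ p_obs
p-value (two-sided) = 0.60839
At α=0.05: p ≥ α → fail to reject H₀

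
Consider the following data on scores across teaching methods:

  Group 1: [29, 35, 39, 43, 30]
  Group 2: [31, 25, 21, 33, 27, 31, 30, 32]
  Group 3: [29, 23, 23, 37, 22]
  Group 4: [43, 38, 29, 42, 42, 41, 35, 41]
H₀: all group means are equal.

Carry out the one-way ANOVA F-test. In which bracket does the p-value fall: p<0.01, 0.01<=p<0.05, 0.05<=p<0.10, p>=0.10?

p-value bracket: p<0.01

Group means [35.20, 28.75, 26.80, 38.88], grand mean 32.731
SSB = Σnᵢ(x̄ᵢ−x̄)² = 635.140; SSW = ΣΣ(x−x̄ᵢ)² = 577.975
MSB = 635.140/3 = 211.7135; MSW = 577.975/22 = 26.2716
F = MSB/MSW = 8.0586
df = (3, 22)
p-value (upper-tail) = 0.00083
→ bracket: p<0.01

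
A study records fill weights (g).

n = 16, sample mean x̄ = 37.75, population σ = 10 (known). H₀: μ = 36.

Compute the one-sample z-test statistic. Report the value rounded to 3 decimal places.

SE = σ/√n = 10/√16 = 2.5000
z = (x̄−μ₀)/SE = (37.75−36)/2.5000 = 0.7000

test statistic = 0.700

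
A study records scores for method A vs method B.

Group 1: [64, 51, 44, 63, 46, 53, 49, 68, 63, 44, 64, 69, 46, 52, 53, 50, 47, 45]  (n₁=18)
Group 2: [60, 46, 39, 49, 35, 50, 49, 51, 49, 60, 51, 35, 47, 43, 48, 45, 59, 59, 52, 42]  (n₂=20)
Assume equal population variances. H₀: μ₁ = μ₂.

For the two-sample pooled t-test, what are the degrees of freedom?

degrees of freedom = 36

df = n₁ + n₂ − 2 = 18 + 20 − 2 = 36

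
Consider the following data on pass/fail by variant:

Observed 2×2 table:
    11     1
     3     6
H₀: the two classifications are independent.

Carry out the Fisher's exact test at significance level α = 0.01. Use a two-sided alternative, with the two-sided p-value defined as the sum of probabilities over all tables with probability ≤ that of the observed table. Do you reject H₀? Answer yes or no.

Margins: r₁=12, r₂=9, c₁=14, c₂=7, n=21
p_obs = C(12,11)·C(9,3)/C(21,14); sum pmf over tables with pmf ≤ p_obs
p-value (two-sided) = 0.01579
At α=0.01: p ≥ α → fail to reject H₀

reject H₀: no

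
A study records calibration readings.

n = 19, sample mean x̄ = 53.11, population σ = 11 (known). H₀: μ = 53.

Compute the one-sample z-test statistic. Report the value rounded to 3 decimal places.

test statistic = 0.044

SE = σ/√n = 11/√19 = 2.5236
z = (x̄−μ₀)/SE = (53.11−53)/2.5236 = 0.0436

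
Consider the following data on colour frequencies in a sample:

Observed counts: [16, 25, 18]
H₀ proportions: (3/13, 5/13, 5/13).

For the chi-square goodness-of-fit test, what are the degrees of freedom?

degrees of freedom = 2

df = k − 1 = 3 − 1 = 2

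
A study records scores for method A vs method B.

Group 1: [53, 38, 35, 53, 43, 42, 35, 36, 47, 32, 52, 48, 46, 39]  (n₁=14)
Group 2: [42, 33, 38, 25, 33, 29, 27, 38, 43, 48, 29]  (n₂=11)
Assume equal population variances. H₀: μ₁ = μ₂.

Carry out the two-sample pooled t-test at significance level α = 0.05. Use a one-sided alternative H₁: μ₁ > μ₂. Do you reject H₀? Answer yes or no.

x̄₁=42.786, s₁=7.181, n₁=14
x̄₂=35.000, s₂=7.376, n₂=11
s_p² = [13·7.181² + 10·7.376²]/23 = 52.7981
SE = √(s_p²·(1/14+1/11)) = 2.9276
t = (42.786−35.000)/2.9276 = 2.6594
df = 23
p-value (one-sided, H₁ greater) = 0.00700
At α=0.05: p < α → reject H₀

reject H₀: yes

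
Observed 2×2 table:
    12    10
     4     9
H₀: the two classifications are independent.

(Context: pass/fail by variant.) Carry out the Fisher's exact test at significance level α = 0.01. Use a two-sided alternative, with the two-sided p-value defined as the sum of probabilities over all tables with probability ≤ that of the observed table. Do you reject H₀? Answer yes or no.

reject H₀: no

Margins: r₁=22, r₂=13, c₁=16, c₂=19, n=35
p_obs = C(22,12)·C(13,4)/C(35,16); sum pmf over tables with pmf ≤ p_obs
p-value (two-sided) = 0.29282
At α=0.01: p ≥ α → fail to reject H₀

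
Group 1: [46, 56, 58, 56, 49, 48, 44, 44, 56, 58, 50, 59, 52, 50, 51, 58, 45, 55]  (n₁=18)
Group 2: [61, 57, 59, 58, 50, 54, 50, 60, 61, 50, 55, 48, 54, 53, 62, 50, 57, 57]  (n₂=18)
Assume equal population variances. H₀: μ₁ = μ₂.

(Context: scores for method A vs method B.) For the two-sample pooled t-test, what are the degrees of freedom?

df = n₁ + n₂ − 2 = 18 + 18 − 2 = 34

degrees of freedom = 34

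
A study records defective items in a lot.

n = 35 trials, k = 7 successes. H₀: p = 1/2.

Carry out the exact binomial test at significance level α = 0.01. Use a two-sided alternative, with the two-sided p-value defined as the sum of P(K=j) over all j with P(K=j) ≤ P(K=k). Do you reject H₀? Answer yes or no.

reject H₀: yes

Exact binomial: n=35, k=7, p₀=1/2=0.5000
P(X=j) = C(n,j)·p₀^j·(1−p₀)^(n−j); p = Σ P(X=j) over j with P(X=j) ≤ P(X=7)
p-value (two-sided) = 0.00051
At α=0.01: p < α → reject H₀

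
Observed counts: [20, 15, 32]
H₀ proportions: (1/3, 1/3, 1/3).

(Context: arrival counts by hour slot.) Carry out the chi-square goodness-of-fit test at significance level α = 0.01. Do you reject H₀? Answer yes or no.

n = 67; E_i = n·p_i = [22.33, 22.33, 22.33]
χ² = (20−22.33)²/22.33 + (15−22.33)²/22.33 + (32−22.33)²/22.33 = 6.8358
df = 2
p-value (upper-tail) = 0.03278
At α=0.01: p ≥ α → fail to reject H₀

reject H₀: no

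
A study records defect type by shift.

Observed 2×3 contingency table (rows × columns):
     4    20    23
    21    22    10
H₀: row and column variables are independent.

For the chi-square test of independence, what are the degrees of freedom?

df = (r−1)(c−1) = (2−1)·(3−1) = 2

degrees of freedom = 2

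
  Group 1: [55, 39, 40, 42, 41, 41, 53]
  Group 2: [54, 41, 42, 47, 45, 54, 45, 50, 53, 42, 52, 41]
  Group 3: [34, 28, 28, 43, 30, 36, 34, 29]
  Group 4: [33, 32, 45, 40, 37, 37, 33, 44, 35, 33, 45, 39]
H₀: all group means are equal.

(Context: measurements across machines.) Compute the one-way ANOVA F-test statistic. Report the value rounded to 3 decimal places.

test statistic = 14.001

Group means [44.43, 47.17, 32.75, 37.75], grand mean 40.821
SSB = Σnᵢ(x̄ᵢ−x̄)² = 1208.613; SSW = ΣΣ(x−x̄ᵢ)² = 1007.131
MSB = 1208.613/3 = 402.8709; MSW = 1007.131/35 = 28.7752
F = MSB/MSW = 14.0006
df = (3, 35)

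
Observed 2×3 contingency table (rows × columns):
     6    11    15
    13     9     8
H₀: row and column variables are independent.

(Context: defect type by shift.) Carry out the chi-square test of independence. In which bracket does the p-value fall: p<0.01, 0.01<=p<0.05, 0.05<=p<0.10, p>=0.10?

p-value bracket: 0.05<=p<0.10

Row totals [32, 30], col totals [19, 20, 23], n=62
χ² = (6−9.81)²/9.81 + (11−10.32)²/10.32 + (15−11.87)²/11.87 + (13−9.19)²/9.19 + (9−9.68)²/9.68 + (8−11.13)²/11.13 = 4.8499
df = 2
p-value (upper-tail) = 0.08848
→ bracket: 0.05<=p<0.10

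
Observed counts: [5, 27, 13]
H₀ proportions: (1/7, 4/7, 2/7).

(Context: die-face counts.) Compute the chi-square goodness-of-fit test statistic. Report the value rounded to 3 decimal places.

n = 45; E_i = n·p_i = [6.43, 25.71, 12.86]
χ² = (5−6.43)²/6.43 + (27−25.71)²/25.71 + (13−12.86)²/12.86 = 0.3833
df = 2

test statistic = 0.383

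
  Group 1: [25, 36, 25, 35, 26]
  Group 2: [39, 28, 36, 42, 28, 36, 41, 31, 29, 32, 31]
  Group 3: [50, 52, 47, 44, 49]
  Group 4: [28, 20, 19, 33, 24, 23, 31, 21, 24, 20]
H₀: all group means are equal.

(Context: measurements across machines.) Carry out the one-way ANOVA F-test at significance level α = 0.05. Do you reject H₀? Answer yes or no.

Group means [29.40, 33.91, 48.40, 24.30], grand mean 32.419
SSB = Σnᵢ(x̄ᵢ−x̄)² = 2006.139; SSW = ΣΣ(x−x̄ᵢ)² = 639.409
MSB = 2006.139/3 = 668.7131; MSW = 639.409/27 = 23.6818
F = MSB/MSW = 28.2374
df = (3, 27)
p-value (upper-tail) = 0.00000
At α=0.05: p < α → reject H₀

reject H₀: yes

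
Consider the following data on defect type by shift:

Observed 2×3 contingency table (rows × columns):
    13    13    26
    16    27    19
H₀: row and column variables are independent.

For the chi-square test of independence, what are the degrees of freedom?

degrees of freedom = 2

df = (r−1)(c−1) = (2−1)·(3−1) = 2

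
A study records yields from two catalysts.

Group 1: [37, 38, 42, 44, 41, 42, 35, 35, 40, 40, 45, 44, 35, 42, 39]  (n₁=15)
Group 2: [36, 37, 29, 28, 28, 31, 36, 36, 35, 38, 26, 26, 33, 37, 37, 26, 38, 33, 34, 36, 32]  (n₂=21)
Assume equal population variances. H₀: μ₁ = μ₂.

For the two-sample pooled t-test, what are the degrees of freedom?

df = n₁ + n₂ − 2 = 15 + 21 − 2 = 34

degrees of freedom = 34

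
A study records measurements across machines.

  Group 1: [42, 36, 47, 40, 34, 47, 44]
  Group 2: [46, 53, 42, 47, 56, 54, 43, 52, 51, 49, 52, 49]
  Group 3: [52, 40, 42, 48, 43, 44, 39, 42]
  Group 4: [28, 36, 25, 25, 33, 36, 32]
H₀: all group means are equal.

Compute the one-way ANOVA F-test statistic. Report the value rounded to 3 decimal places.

test statistic = 25.180

Group means [41.43, 49.50, 43.75, 30.71], grand mean 42.618
SSB = Σnᵢ(x̄ᵢ−x̄)² = 1580.387; SSW = ΣΣ(x−x̄ᵢ)² = 627.643
MSB = 1580.387/3 = 526.7955; MSW = 627.643/30 = 20.9214
F = MSB/MSW = 25.1797
df = (3, 30)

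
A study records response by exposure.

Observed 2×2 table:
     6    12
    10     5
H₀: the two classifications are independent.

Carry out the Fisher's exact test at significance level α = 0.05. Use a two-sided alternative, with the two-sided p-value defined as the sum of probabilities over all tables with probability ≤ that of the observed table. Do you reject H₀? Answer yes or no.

reject H₀: no

Margins: r₁=18, r₂=15, c₁=16, c₂=17, n=33
p_obs = C(18,6)·C(15,10)/C(33,16); sum pmf over tables with pmf ≤ p_obs
p-value (two-sided) = 0.08441
At α=0.05: p ≥ α → fail to reject H₀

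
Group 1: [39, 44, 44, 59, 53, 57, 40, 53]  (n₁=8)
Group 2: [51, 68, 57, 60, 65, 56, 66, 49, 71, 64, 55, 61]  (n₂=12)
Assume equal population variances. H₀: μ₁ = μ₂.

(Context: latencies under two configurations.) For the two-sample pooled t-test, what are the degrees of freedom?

degrees of freedom = 18

df = n₁ + n₂ − 2 = 8 + 12 − 2 = 18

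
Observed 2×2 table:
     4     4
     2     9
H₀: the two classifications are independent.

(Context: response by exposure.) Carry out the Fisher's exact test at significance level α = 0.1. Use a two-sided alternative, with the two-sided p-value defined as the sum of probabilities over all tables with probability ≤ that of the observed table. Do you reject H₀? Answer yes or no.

reject H₀: no

Margins: r₁=8, r₂=11, c₁=6, c₂=13, n=19
p_obs = C(8,4)·C(11,2)/C(19,6); sum pmf over tables with pmf ≤ p_obs
p-value (two-sided) = 0.31889
At α=0.1: p ≥ α → fail to reject H₀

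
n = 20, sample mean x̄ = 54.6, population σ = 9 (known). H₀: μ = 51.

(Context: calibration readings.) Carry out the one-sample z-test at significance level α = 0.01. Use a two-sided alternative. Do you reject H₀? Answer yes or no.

reject H₀: no

SE = σ/√n = 9/√20 = 2.0125
z = (x̄−μ₀)/SE = (54.6−51)/2.0125 = 1.7889
p-value (two-sided) = 0.07364
At α=0.01: p ≥ α → fail to reject H₀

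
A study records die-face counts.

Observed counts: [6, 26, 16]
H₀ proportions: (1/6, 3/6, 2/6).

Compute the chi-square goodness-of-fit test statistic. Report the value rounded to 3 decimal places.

n = 48; E_i = n·p_i = [8.00, 24.00, 16.00]
χ² = (6−8.00)²/8.00 + (26−24.00)²/24.00 + (16−16.00)²/16.00 = 0.6667
df = 2

test statistic = 0.667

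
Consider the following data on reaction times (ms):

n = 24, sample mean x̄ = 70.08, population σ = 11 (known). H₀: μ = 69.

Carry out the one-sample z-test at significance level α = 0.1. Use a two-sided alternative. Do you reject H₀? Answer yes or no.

SE = σ/√n = 11/√24 = 2.2454
z = (x̄−μ₀)/SE = (70.08−69)/2.2454 = 0.4810
p-value (two-sided) = 0.63052
At α=0.1: p ≥ α → fail to reject H₀

reject H₀: no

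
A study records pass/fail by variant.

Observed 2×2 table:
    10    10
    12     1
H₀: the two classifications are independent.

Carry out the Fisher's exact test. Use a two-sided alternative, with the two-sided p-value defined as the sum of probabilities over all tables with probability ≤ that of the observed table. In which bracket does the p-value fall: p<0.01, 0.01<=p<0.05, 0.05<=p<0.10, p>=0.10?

Margins: r₁=20, r₂=13, c₁=22, c₂=11, n=33
p_obs = C(20,10)·C(13,12)/C(33,22); sum pmf over tables with pmf ≤ p_obs
p-value (two-sided) = 0.02159
→ bracket: 0.01<=p<0.05

p-value bracket: 0.01<=p<0.05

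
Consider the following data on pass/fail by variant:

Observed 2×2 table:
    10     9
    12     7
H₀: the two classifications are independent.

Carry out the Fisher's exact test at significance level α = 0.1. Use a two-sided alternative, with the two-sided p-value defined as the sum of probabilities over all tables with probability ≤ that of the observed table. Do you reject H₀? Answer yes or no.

Margins: r₁=19, r₂=19, c₁=22, c₂=16, n=38
p_obs = C(19,10)·C(19,12)/C(38,22); sum pmf over tables with pmf ≤ p_obs
p-value (two-sided) = 0.74314
At α=0.1: p ≥ α → fail to reject H₀

reject H₀: no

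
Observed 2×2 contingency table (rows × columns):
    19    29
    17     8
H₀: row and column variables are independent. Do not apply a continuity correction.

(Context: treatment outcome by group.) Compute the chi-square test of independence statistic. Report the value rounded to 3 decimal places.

test statistic = 5.311

Row totals [48, 25], col totals [36, 37], n=73
χ² = (19−23.67)²/23.67 + (29−24.33)²/24.33 + (17−12.33)²/12.33 + (8−12.67)²/12.67 = 5.3106
df = 1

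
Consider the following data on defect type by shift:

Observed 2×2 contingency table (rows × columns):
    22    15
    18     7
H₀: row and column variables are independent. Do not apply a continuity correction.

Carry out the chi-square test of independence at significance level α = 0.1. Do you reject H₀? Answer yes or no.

reject H₀: no

Row totals [37, 25], col totals [40, 22], n=62
χ² = (22−23.87)²/23.87 + (15−13.13)²/13.13 + (18−16.13)²/16.13 + (7−8.87)²/8.87 = 1.0249
df = 1
p-value (upper-tail) = 0.31136
At α=0.1: p ≥ α → fail to reject H₀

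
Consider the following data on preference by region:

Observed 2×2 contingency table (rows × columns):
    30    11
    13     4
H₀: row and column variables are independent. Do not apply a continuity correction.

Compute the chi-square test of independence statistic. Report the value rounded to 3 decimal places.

Row totals [41, 17], col totals [43, 15], n=58
χ² = (30−30.40)²/30.40 + (11−10.60)²/10.60 + (13−12.60)²/12.60 + (4−4.40)²/4.40 = 0.0682
df = 1

test statistic = 0.068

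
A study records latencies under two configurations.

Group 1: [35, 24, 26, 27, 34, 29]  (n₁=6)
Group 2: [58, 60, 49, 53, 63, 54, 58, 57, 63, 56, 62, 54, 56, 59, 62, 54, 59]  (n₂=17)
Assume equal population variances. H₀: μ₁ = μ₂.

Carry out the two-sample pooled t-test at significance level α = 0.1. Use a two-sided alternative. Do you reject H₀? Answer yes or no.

reject H₀: yes

x̄₁=29.167, s₁=4.446, n₁=6
x̄₂=57.471, s₂=3.923, n₂=17
s_p² = [5·4.446² + 16·3.923²]/21 = 16.4318
SE = √(s_p²·(1/6+1/17)) = 1.9249
t = (29.167−57.471)/1.9249 = -14.7041
df = 21
p-value (two-sided) = 0.00000
At α=0.1: p < α → reject H₀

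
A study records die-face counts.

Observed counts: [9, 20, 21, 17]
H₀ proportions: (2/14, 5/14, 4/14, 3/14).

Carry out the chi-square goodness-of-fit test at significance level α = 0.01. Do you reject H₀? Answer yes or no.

reject H₀: no

n = 67; E_i = n·p_i = [9.57, 23.93, 19.14, 14.36]
χ² = (9−9.57)²/9.57 + (20−23.93)²/23.93 + (21−19.14)²/19.14 + (17−14.36)²/14.36 = 1.3458
df = 3
p-value (upper-tail) = 0.71829
At α=0.01: p ≥ α → fail to reject H₀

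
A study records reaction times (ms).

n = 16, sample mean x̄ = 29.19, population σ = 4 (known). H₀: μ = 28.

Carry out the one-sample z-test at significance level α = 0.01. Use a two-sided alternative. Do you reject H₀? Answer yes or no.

SE = σ/√n = 4/√16 = 1.0000
z = (x̄−μ₀)/SE = (29.19−28)/1.0000 = 1.1900
p-value (two-sided) = 0.23405
At α=0.01: p ≥ α → fail to reject H₀

reject H₀: no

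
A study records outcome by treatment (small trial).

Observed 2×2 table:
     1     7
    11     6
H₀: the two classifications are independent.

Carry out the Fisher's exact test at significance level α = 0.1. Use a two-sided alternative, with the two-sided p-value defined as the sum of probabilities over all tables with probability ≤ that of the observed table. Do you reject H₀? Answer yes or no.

reject H₀: yes

Margins: r₁=8, r₂=17, c₁=12, c₂=13, n=25
p_obs = C(8,1)·C(17,11)/C(25,12); sum pmf over tables with pmf ≤ p_obs
p-value (two-sided) = 0.03021
At α=0.1: p < α → reject H₀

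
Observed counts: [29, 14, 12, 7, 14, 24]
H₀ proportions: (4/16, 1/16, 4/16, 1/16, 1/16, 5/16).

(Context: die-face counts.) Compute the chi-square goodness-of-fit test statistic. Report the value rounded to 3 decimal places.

test statistic = 28.392

n = 100; E_i = n·p_i = [25.00, 6.25, 25.00, 6.25, 6.25, 31.25]
χ² = (29−25.00)²/25.00 + (14−6.25)²/6.25 + (12−25.00)²/25.00 + (7−6.25)²/6.25 + (14−6.25)²/6.25 + (24−31.25)²/31.25 = 28.3920
df = 5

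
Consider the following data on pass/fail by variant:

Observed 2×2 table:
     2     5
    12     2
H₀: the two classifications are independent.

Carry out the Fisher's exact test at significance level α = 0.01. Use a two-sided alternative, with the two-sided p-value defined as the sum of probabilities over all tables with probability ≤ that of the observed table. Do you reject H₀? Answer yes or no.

reject H₀: no

Margins: r₁=7, r₂=14, c₁=14, c₂=7, n=21
p_obs = C(7,2)·C(14,12)/C(21,14); sum pmf over tables with pmf ≤ p_obs
p-value (two-sided) = 0.01729
At α=0.01: p ≥ α → fail to reject H₀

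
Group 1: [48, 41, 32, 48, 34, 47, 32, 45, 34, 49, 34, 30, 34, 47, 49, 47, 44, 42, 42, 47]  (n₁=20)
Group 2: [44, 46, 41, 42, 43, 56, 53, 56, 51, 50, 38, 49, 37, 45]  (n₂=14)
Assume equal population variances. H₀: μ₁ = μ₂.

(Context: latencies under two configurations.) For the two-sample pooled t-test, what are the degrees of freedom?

degrees of freedom = 32

df = n₁ + n₂ − 2 = 20 + 14 − 2 = 32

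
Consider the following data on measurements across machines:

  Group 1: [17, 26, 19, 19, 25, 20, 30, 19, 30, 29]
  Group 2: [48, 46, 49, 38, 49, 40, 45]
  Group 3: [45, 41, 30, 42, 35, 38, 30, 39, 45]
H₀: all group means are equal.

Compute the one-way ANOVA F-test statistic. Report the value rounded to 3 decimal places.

Group means [23.40, 45.00, 38.33], grand mean 34.385
SSB = Σnᵢ(x̄ᵢ−x̄)² = 2135.754; SSW = ΣΣ(x−x̄ᵢ)² = 614.400
MSB = 2135.754/2 = 1067.8769; MSW = 614.400/23 = 26.7130
F = MSB/MSW = 39.9759
df = (2, 23)

test statistic = 39.976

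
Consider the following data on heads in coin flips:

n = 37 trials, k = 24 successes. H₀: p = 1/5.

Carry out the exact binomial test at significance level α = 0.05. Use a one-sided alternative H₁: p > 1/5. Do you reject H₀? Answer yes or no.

Exact binomial: n=37, k=24, p₀=1/5=0.2000
P(X≥24) from Σ C(n,i)·p₀^i·(1−p₀)^(n−i)
p-value (one-sided, H₁ greater) = 0.00000
At α=0.05: p < α → reject H₀

reject H₀: yes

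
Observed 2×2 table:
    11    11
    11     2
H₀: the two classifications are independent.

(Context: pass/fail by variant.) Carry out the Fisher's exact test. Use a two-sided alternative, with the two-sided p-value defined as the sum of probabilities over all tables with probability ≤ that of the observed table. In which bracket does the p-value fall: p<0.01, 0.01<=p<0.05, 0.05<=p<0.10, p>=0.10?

p-value bracket: 0.05<=p<0.10

Margins: r₁=22, r₂=13, c₁=22, c₂=13, n=35
p_obs = C(22,11)·C(13,11)/C(35,22); sum pmf over tables with pmf ≤ p_obs
p-value (two-sided) = 0.07011
→ bracket: 0.05<=p<0.10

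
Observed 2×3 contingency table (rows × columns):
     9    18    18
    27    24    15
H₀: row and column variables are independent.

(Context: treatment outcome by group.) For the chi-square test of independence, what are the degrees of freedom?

degrees of freedom = 2

df = (r−1)(c−1) = (2−1)·(3−1) = 2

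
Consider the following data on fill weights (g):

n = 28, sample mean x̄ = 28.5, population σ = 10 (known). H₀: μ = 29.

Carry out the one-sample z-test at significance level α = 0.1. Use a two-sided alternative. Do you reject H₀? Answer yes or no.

reject H₀: no

SE = σ/√n = 10/√28 = 1.8898
z = (x̄−μ₀)/SE = (28.5−29)/1.8898 = -0.2646
p-value (two-sided) = 0.79134
At α=0.1: p ≥ α → fail to reject H₀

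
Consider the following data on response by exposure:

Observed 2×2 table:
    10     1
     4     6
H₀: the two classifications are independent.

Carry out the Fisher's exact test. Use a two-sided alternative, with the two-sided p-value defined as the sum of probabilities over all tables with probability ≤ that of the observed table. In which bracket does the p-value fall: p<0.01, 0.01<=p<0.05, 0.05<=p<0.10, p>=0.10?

Margins: r₁=11, r₂=10, c₁=14, c₂=7, n=21
p_obs = C(11,10)·C(10,4)/C(21,14); sum pmf over tables with pmf ≤ p_obs
p-value (two-sided) = 0.02374
→ bracket: 0.01<=p<0.05

p-value bracket: 0.01<=p<0.05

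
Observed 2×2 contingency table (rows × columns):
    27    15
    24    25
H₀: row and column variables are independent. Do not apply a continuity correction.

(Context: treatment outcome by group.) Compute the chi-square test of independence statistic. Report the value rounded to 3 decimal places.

Row totals [42, 49], col totals [51, 40], n=91
χ² = (27−23.54)²/23.54 + (15−18.46)²/18.46 + (24−27.46)²/27.46 + (25−21.54)²/21.54 = 2.1507
df = 1

test statistic = 2.151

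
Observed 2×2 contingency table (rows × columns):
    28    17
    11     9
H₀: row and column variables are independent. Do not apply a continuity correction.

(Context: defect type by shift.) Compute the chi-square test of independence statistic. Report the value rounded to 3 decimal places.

test statistic = 0.301

Row totals [45, 20], col totals [39, 26], n=65
χ² = (28−27.00)²/27.00 + (17−18.00)²/18.00 + (11−12.00)²/12.00 + (9−8.00)²/8.00 = 0.3009
df = 1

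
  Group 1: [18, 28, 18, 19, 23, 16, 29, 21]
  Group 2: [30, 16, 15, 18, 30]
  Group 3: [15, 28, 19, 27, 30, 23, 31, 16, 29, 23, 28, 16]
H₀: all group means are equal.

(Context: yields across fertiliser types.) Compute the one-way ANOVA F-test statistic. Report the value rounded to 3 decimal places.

test statistic = 0.406

Group means [21.50, 21.80, 23.75], grand mean 22.640
SSB = Σnᵢ(x̄ᵢ−x̄)² = 28.710; SSW = ΣΣ(x−x̄ᵢ)² = 777.050
MSB = 28.710/2 = 14.3550; MSW = 777.050/22 = 35.3205
F = MSB/MSW = 0.4064
df = (2, 22)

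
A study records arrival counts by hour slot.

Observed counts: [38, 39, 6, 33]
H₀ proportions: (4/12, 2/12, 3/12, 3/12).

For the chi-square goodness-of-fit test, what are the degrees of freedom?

df = k − 1 = 4 − 1 = 3

degrees of freedom = 3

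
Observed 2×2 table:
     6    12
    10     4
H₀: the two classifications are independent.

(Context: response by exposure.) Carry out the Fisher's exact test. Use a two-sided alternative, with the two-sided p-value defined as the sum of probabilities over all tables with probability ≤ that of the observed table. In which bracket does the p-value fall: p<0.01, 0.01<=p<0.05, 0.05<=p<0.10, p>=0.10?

p-value bracket: 0.05<=p<0.10

Margins: r₁=18, r₂=14, c₁=16, c₂=16, n=32
p_obs = C(18,6)·C(14,10)/C(32,16); sum pmf over tables with pmf ≤ p_obs
p-value (two-sided) = 0.07317
→ bracket: 0.05<=p<0.10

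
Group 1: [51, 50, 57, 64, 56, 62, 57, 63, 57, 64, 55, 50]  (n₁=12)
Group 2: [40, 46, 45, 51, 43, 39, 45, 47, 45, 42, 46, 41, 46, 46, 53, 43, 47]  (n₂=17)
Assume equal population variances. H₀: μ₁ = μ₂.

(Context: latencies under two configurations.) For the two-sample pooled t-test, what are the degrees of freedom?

degrees of freedom = 27

df = n₁ + n₂ − 2 = 12 + 17 − 2 = 27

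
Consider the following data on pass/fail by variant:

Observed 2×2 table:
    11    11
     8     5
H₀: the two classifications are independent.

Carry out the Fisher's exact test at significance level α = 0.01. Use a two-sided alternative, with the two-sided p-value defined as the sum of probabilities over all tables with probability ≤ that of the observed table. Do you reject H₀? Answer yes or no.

reject H₀: no

Margins: r₁=22, r₂=13, c₁=19, c₂=16, n=35
p_obs = C(22,11)·C(13,8)/C(35,19); sum pmf over tables with pmf ≤ p_obs
p-value (two-sided) = 0.72668
At α=0.01: p ≥ α → fail to reject H₀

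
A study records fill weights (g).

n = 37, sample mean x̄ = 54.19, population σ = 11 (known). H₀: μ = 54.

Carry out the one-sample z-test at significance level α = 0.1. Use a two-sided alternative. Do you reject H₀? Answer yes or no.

reject H₀: no

SE = σ/√n = 11/√37 = 1.8084
z = (x̄−μ₀)/SE = (54.19−54)/1.8084 = 0.1051
p-value (two-sided) = 0.91632
At α=0.1: p ≥ α → fail to reject H₀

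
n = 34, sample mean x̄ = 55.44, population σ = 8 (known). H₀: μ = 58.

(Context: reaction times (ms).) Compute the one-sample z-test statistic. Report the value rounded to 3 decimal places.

test statistic = -1.866

SE = σ/√n = 8/√34 = 1.3720
z = (x̄−μ₀)/SE = (55.44−58)/1.3720 = -1.8659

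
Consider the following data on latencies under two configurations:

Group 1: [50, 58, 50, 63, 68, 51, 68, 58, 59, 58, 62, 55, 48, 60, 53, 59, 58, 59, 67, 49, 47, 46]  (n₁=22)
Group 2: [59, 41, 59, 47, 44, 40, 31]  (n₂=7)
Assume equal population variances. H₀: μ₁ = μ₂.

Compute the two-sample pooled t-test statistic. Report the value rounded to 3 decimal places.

x̄₁=56.636, s₁=6.709, n₁=22
x̄₂=45.857, s₂=10.238, n₂=7
s_p² = [21·6.709² + 6·10.238²]/27 = 58.2944
SE = √(s_p²·(1/22+1/7)) = 3.3132
t = (56.636−45.857)/3.3132 = 3.2534
df = 27

test statistic = 3.253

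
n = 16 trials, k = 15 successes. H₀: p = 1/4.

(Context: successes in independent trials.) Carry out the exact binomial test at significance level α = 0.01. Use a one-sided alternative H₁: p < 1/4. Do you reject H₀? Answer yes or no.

Exact binomial: n=16, k=15, p₀=1/4=0.2500
P(X≤15) from Σ C(n,i)·p₀^i·(1−p₀)^(n−i)
p-value (one-sided, H₁ less) = 1.00000
At α=0.01: p ≥ α → fail to reject H₀

reject H₀: no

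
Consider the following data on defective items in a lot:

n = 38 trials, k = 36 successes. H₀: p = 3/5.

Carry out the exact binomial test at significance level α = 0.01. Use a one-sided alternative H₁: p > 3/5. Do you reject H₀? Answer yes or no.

reject H₀: yes

Exact binomial: n=38, k=36, p₀=3/5=0.6000
P(X≥36) from Σ C(n,i)·p₀^i·(1−p₀)^(n−i)
p-value (one-sided, H₁ greater) = 0.00000
At α=0.01: p < α → reject H₀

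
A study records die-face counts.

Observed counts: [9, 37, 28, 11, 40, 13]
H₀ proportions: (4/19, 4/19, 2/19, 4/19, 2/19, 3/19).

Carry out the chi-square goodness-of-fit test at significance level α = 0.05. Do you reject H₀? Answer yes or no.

n = 138; E_i = n·p_i = [29.05, 29.05, 14.53, 29.05, 14.53, 21.79]
χ² = (9−29.05)²/29.05 + (37−29.05)²/29.05 + (28−14.53)²/14.53 + (11−29.05)²/29.05 + (40−14.53)²/14.53 + (13−21.79)²/21.79 = 87.9463
df = 5
p-value (upper-tail) = 0.00000
At α=0.05: p < α → reject H₀

reject H₀: yes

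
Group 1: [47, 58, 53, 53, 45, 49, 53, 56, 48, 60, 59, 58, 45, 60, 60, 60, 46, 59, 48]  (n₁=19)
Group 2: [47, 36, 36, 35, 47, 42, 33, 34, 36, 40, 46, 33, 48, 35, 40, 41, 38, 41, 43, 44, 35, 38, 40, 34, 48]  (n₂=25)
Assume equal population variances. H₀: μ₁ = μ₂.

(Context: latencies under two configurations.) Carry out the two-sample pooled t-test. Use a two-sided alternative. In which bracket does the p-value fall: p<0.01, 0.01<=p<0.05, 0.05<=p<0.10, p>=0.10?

x̄₁=53.526, s₁=5.777, n₁=19
x̄₂=39.600, s₂=4.958, n₂=25
s_p² = [18·5.777² + 24·4.958²]/42 = 28.3509
SE = √(s_p²·(1/19+1/25)) = 1.6206
t = (53.526−39.600)/1.6206 = 8.5936
df = 42
p-value (two-sided) = 0.00000
→ bracket: p<0.01

p-value bracket: p<0.01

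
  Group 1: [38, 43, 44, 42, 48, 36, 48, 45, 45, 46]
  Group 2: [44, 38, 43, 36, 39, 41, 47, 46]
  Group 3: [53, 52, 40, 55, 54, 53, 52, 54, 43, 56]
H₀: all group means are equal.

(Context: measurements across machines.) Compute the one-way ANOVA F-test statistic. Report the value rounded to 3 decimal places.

test statistic = 11.853

Group means [43.50, 41.75, 51.20], grand mean 45.750
SSB = Σnᵢ(x̄ᵢ−x̄)² = 475.650; SSW = ΣΣ(x−x̄ᵢ)² = 501.600
MSB = 475.650/2 = 237.8250; MSW = 501.600/25 = 20.0640
F = MSB/MSW = 11.8533
df = (2, 25)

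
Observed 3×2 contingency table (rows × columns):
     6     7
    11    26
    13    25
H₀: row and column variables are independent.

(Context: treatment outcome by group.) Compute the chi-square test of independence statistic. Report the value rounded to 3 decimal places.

test statistic = 1.155

Row totals [13, 37, 38], col totals [30, 58], n=88
χ² = (6−4.43)²/4.43 + (7−8.57)²/8.57 + (11−12.61)²/12.61 + (26−24.39)²/24.39 + (13−12.95)²/12.95 + (25−25.05)²/25.05 = 1.1554
df = 2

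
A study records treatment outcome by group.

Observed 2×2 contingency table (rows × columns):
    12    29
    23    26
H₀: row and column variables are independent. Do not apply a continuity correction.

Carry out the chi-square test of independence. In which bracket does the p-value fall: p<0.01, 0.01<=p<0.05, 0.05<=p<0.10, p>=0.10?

p-value bracket: 0.05<=p<0.10

Row totals [41, 49], col totals [35, 55], n=90
χ² = (12−15.94)²/15.94 + (29−25.06)²/25.06 + (23−19.06)²/19.06 + (26−29.94)²/29.94 = 2.9328
df = 1
p-value (upper-tail) = 0.08679
→ bracket: 0.05<=p<0.10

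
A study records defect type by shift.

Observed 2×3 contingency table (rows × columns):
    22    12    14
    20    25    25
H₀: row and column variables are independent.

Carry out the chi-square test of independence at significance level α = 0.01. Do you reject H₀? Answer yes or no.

reject H₀: no

Row totals [48, 70], col totals [42, 37, 39], n=118
χ² = (22−17.08)²/17.08 + (12−15.05)²/15.05 + (14−15.86)²/15.86 + (20−24.92)²/24.92 + (25−21.95)²/21.95 + (25−23.14)²/23.14 = 3.7956
df = 2
p-value (upper-tail) = 0.14990
At α=0.01: p ≥ α → fail to reject H₀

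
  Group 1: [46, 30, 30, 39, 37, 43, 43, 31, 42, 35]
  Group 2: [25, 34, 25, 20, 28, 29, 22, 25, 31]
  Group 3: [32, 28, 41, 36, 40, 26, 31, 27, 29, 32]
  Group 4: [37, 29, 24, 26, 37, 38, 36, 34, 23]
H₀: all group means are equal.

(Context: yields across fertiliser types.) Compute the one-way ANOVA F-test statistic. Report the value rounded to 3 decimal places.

Group means [37.60, 26.56, 32.20, 31.56], grand mean 32.132
SSB = Σnᵢ(x̄ᵢ−x̄)² = 581.898; SSW = ΣΣ(x−x̄ᵢ)² = 1012.444
MSB = 581.898/3 = 193.9659; MSW = 1012.444/34 = 29.7778
F = MSB/MSW = 6.5138
df = (3, 34)

test statistic = 6.514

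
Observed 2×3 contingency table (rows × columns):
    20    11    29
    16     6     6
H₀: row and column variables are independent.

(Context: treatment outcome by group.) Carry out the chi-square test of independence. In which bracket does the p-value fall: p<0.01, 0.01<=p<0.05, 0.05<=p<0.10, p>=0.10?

Row totals [60, 28], col totals [36, 17, 35], n=88
χ² = (20−24.55)²/24.55 + (11−11.59)²/11.59 + (29−23.86)²/23.86 + (16−11.45)²/11.45 + (6−5.41)²/5.41 + (6−11.14)²/11.14 = 6.2147
df = 2
p-value (upper-tail) = 0.04472
→ bracket: 0.01<=p<0.05

p-value bracket: 0.01<=p<0.05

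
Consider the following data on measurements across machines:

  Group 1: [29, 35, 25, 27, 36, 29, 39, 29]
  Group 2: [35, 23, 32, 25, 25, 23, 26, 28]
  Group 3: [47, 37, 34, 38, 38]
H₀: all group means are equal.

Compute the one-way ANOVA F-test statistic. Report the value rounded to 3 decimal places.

Group means [31.12, 27.12, 38.80], grand mean 31.429
SSB = Σnᵢ(x̄ᵢ−x̄)² = 420.593; SSW = ΣΣ(x−x̄ᵢ)² = 394.550
MSB = 420.593/2 = 210.2964; MSW = 394.550/18 = 21.9194
F = MSB/MSW = 9.5941
df = (2, 18)

test statistic = 9.594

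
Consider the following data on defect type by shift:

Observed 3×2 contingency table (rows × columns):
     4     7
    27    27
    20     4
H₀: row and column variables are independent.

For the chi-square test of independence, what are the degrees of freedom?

degrees of freedom = 2

df = (r−1)(c−1) = (3−1)·(2−1) = 2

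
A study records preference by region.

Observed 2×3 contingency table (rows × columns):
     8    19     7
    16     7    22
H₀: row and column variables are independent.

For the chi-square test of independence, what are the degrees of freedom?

degrees of freedom = 2

df = (r−1)(c−1) = (2−1)·(3−1) = 2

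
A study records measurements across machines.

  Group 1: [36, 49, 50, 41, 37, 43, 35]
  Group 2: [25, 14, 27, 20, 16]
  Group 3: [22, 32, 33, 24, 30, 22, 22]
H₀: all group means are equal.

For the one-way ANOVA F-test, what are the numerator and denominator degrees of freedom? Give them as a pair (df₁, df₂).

degrees of freedom = [2, 16]

k = 3 groups, N = 19 total
df = (k−1, N−k) = (3−1, 19−3) = (2, 16)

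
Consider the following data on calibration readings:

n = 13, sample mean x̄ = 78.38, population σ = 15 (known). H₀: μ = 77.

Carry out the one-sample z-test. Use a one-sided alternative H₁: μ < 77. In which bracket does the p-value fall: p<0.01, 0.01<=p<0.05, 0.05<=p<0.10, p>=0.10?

p-value bracket: p>=0.10

SE = σ/√n = 15/√13 = 4.1603
z = (x̄−μ₀)/SE = (78.38−77)/4.1603 = 0.3317
p-value (one-sided, H₁ less) = 0.62995
→ bracket: p>=0.10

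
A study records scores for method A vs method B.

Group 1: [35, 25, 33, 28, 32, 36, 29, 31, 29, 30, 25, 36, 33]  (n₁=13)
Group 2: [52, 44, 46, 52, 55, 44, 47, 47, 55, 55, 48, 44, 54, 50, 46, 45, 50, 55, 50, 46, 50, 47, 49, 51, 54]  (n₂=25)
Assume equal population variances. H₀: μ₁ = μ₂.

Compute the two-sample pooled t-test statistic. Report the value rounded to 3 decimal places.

x̄₁=30.923, s₁=3.707, n₁=13
x̄₂=49.440, s₂=3.798, n₂=25
s_p² = [12·3.707² + 24·3.798²]/36 = 14.1968
SE = √(s_p²·(1/13+1/25)) = 1.2884
t = (30.923−49.440)/1.2884 = -14.3722
df = 36

test statistic = -14.372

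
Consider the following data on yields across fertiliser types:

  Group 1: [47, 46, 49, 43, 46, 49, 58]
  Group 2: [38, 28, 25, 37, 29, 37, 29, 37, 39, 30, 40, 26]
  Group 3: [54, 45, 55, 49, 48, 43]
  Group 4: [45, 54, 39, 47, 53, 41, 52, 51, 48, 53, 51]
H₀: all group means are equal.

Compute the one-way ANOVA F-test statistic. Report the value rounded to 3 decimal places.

test statistic = 24.864

Group means [48.29, 32.92, 49.00, 48.55], grand mean 43.361
SSB = Σnᵢ(x̄ᵢ−x̄)² = 1965.233; SSW = ΣΣ(x−x̄ᵢ)² = 843.073
MSB = 1965.233/3 = 655.0777; MSW = 843.073/32 = 26.3460
F = MSB/MSW = 24.8644
df = (3, 32)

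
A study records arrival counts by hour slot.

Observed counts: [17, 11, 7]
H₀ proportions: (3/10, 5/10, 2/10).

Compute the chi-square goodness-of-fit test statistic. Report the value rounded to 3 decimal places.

test statistic = 6.438

n = 35; E_i = n·p_i = [10.50, 17.50, 7.00]
χ² = (17−10.50)²/10.50 + (11−17.50)²/17.50 + (7−7.00)²/7.00 = 6.4381
df = 2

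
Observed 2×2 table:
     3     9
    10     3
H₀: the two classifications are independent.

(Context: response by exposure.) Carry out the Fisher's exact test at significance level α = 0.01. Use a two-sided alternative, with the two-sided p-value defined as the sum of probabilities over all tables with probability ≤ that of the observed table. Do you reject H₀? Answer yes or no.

reject H₀: no

Margins: r₁=12, r₂=13, c₁=13, c₂=12, n=25
p_obs = C(12,3)·C(13,10)/C(25,13); sum pmf over tables with pmf ≤ p_obs
p-value (two-sided) = 0.01693
At α=0.01: p ≥ α → fail to reject H₀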